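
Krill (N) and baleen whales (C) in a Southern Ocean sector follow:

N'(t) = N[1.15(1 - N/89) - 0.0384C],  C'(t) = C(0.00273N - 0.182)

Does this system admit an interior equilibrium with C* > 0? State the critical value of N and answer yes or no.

The predator equation gives dC/dt > 0 only when N > 0.182/0.00273 = 66.7.
Without the predator, N → K = 89. Since 89 > 66.7, the predator can invade and persist.

Threshold N = 66.7; K > 66.7, so yes, the predator persists.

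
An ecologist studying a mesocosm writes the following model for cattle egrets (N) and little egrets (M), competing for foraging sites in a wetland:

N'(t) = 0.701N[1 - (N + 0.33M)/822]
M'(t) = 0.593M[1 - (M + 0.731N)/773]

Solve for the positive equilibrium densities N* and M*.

N* ≈ 747, M* ≈ 227

Setting both brackets to zero gives the nullclines N + 0.33M = 822 and 0.731N + M = 773.
Substituting M = 773 - 0.731N into the first: N(1 - 0.33·0.731) = 822 - 0.33·773.
So N* = 567/0.759 = 747, and then M* = 773 - 0.731·747 = 227.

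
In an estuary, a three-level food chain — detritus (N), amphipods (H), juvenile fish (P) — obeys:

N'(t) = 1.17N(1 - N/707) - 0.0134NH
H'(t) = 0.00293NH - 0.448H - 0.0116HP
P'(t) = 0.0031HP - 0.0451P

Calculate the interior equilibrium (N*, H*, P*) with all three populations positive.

From dP/dt = 0: 0.0031H* = 0.0451, so H* = 14.5.
From dN/dt = 0: 1.17(1 - N*/707) = 0.0134·14.5, giving N* = 707·(1 - 0.167) = 589.
From dH/dt = 0: 0.00293·589 - 0.448 = 0.0116P*, so P* = 1.28/0.0116 = 110.

N* ≈ 589, H* ≈ 14.5, P* ≈ 110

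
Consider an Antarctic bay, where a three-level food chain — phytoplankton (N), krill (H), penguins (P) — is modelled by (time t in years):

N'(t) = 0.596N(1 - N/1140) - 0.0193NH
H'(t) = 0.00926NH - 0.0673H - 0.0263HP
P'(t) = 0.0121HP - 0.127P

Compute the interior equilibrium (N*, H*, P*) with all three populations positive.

From dP/dt = 0: 0.0121H* = 0.127, so H* = 10.5.
From dN/dt = 0: 0.596(1 - N*/1140) = 0.0193·10.5, giving N* = 1140·(1 - 0.34) = 753.
From dH/dt = 0: 0.00926·753 - 0.0673 = 0.0263P*, so P* = 6.9/0.0263 = 262.

N* ≈ 753, H* ≈ 10.5, P* ≈ 262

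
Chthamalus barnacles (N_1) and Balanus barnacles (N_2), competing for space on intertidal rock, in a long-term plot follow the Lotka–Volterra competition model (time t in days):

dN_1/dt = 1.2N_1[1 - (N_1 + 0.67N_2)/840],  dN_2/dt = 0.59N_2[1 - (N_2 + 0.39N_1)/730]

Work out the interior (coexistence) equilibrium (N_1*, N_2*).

Setting both brackets to zero gives the nullclines N_1 + 0.67N_2 = 840 and 0.39N_1 + N_2 = 730.
Substituting N_2 = 730 - 0.39N_1 into the first: N_1(1 - 0.67·0.39) = 840 - 0.67·730.
So N_1* = 351/0.739 = 475, and then N_2* = 730 - 0.39·475 = 545.

N_1* ≈ 475, N_2* ≈ 545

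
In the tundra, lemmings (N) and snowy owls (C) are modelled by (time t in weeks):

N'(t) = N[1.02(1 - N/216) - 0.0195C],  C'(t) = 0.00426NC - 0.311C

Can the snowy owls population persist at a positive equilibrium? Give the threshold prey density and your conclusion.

Threshold N = 73; K > 73, so yes, the predator persists.

The predator equation gives dC/dt > 0 only when N > 0.311/0.00426 = 73.
Without the predator, N → K = 216. Since 216 > 73, the predator can invade and persist.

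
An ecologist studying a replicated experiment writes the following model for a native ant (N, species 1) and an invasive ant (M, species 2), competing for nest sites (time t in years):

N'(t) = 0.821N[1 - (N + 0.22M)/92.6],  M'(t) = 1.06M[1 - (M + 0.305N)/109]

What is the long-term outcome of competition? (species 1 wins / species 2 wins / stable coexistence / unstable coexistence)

stable coexistence

Compare the nullcline intercepts: K1/α12 = 92.6/0.22 = 421 > K2 = 109; K2/α21 = 109/0.305 = 357 > K1 = 92.6.
Since both inequalities hold, each species can invade when rare, so the interior equilibrium is stable.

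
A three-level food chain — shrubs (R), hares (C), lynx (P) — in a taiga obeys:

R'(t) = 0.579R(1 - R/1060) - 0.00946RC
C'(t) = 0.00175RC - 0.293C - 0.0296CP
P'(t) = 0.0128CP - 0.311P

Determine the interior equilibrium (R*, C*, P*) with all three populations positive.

From dP/dt = 0: 0.0128C* = 0.311, so C* = 24.3.
From dR/dt = 0: 0.579(1 - R*/1060) = 0.00946·24.3, giving R* = 1060·(1 - 0.397) = 639.
From dC/dt = 0: 0.00175·639 - 0.293 = 0.0296P*, so P* = 0.826/0.0296 = 27.9.

R* ≈ 639, C* ≈ 24.3, P* ≈ 27.9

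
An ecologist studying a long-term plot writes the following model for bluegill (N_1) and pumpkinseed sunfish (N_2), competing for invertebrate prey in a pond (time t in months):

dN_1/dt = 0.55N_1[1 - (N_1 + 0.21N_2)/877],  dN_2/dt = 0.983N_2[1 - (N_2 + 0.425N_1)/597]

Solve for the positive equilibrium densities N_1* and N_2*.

Setting both brackets to zero gives the nullclines N_1 + 0.21N_2 = 877 and 0.425N_1 + N_2 = 597.
Substituting N_2 = 597 - 0.425N_1 into the first: N_1(1 - 0.21·0.425) = 877 - 0.21·597.
So N_1* = 752/0.911 = 825, and then N_2* = 597 - 0.425·825 = 246.

N_1* ≈ 825, N_2* ≈ 246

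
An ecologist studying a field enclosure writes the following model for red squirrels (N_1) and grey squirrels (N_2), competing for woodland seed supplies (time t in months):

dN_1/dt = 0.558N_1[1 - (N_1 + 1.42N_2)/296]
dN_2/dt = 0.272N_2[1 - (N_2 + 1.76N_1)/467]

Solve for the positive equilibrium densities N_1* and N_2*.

N_1* ≈ 245, N_2* ≈ 36

Setting both brackets to zero gives the nullclines N_1 + 1.42N_2 = 296 and 1.76N_1 + N_2 = 467.
Substituting N_2 = 467 - 1.76N_1 into the first: N_1(1 - 1.42·1.76) = 296 - 1.42·467.
So N_1* = -367/-1.5 = 245, and then N_2* = 467 - 1.76·245 = 36.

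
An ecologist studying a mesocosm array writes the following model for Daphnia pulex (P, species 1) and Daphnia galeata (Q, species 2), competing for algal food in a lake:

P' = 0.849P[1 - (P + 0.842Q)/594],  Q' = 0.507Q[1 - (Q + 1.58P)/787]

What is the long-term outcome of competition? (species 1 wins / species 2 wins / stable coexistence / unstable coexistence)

Compare the nullcline intercepts: K1/α12 = 594/0.842 = 705 < K2 = 787; K2/α21 = 787/1.58 = 498 < K1 = 594.
Since both are reversed, neither can invade when rare; the interior point is a saddle.

unstable coexistence (outcome depends on initial conditions)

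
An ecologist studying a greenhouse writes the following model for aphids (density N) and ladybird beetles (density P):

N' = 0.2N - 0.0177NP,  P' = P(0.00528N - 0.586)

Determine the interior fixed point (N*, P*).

Set dP/dt = 0 with P > 0: 0.00528N - 0.586 = 0, so N* = 0.586/0.00528 = 111.
Set dN/dt = 0 with N > 0: 0.2 - 0.0177P = 0, so P* = 0.2/0.0177 = 11.3.

N* ≈ 111, P* ≈ 11.3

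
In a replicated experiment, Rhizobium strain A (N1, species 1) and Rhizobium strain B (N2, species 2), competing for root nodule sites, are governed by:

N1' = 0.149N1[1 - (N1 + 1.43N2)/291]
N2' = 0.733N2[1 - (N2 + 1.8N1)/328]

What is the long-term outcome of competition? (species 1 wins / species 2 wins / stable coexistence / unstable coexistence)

unstable coexistence (outcome depends on initial conditions)

Compare the nullcline intercepts: K1/α12 = 291/1.43 = 203 < K2 = 328; K2/α21 = 328/1.8 = 182 < K1 = 291.
Since both are reversed, neither can invade when rare; the interior point is a saddle.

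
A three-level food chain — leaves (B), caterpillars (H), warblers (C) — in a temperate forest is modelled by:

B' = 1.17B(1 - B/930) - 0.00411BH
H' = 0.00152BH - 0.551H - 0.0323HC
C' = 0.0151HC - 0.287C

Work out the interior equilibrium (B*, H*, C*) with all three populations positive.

B* ≈ 868, H* ≈ 19, C* ≈ 23.8

From dC/dt = 0: 0.0151H* = 0.287, so H* = 19.
From dB/dt = 0: 1.17(1 - B*/930) = 0.00411·19, giving B* = 930·(1 - 0.0668) = 868.
From dH/dt = 0: 0.00152·868 - 0.551 = 0.0323C*, so C* = 0.768/0.0323 = 23.8.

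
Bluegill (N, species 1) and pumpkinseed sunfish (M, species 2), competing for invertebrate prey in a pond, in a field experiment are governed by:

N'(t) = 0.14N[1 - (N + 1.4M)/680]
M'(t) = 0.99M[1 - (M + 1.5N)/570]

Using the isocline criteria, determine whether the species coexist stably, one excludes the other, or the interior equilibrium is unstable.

unstable coexistence (outcome depends on initial conditions)

Compare the nullcline intercepts: K1/α12 = 680/1.4 = 486 < K2 = 570; K2/α21 = 570/1.5 = 380 < K1 = 680.
Since both are reversed, neither can invade when rare; the interior point is a saddle.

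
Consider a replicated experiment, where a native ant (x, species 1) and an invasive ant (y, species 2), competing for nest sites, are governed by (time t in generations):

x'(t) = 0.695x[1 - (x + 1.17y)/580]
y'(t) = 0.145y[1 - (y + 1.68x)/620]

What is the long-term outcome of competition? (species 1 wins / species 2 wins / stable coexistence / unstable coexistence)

unstable coexistence (outcome depends on initial conditions)

Compare the nullcline intercepts: K1/α12 = 580/1.17 = 496 < K2 = 620; K2/α21 = 620/1.68 = 369 < K1 = 580.
Since both are reversed, neither can invade when rare; the interior point is a saddle.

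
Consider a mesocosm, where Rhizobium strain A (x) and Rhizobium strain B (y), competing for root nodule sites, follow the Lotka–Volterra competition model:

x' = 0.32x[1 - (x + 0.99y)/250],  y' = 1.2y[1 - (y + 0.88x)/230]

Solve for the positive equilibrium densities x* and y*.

Setting both brackets to zero gives the nullclines x + 0.99y = 250 and 0.88x + y = 230.
Substituting y = 230 - 0.88x into the first: x(1 - 0.99·0.88) = 250 - 0.99·230.
So x* = 22.3/0.129 = 173, and then y* = 230 - 0.88·173 = 77.6.

x* ≈ 173, y* ≈ 77.6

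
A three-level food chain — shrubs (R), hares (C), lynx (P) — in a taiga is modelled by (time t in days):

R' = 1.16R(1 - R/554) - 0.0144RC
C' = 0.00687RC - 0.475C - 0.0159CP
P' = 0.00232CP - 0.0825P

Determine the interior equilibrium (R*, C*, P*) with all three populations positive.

R* ≈ 309, C* ≈ 35.6, P* ≈ 104

From dP/dt = 0: 0.00232C* = 0.0825, so C* = 35.6.
From dR/dt = 0: 1.16(1 - R*/554) = 0.0144·35.6, giving R* = 554·(1 - 0.441) = 309.
From dC/dt = 0: 0.00687·309 - 0.475 = 0.0159P*, so P* = 1.65/0.0159 = 104.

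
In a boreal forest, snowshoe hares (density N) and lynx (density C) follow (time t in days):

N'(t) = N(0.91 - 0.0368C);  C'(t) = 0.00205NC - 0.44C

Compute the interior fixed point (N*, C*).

Set dC/dt = 0 with C > 0: 0.00205N - 0.44 = 0, so N* = 0.44/0.00205 = 215.
Set dN/dt = 0 with N > 0: 0.91 - 0.0368C = 0, so C* = 0.91/0.0368 = 24.7.

N* ≈ 215, C* ≈ 24.7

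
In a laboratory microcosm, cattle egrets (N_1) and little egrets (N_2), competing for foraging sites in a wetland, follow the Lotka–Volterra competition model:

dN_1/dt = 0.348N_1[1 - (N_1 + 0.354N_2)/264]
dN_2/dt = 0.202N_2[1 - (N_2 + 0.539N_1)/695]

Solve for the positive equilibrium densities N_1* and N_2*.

N_1* ≈ 22.2, N_2* ≈ 683

Setting both brackets to zero gives the nullclines N_1 + 0.354N_2 = 264 and 0.539N_1 + N_2 = 695.
Substituting N_2 = 695 - 0.539N_1 into the first: N_1(1 - 0.354·0.539) = 264 - 0.354·695.
So N_1* = 18/0.809 = 22.2, and then N_2* = 695 - 0.539·22.2 = 683.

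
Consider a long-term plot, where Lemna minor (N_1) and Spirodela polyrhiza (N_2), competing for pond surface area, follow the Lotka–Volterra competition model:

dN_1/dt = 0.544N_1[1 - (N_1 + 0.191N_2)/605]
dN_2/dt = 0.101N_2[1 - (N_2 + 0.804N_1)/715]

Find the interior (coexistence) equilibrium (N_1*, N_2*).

N_1* ≈ 553, N_2* ≈ 270

Setting both brackets to zero gives the nullclines N_1 + 0.191N_2 = 605 and 0.804N_1 + N_2 = 715.
Substituting N_2 = 715 - 0.804N_1 into the first: N_1(1 - 0.191·0.804) = 605 - 0.191·715.
So N_1* = 468/0.846 = 553, and then N_2* = 715 - 0.804·553 = 270.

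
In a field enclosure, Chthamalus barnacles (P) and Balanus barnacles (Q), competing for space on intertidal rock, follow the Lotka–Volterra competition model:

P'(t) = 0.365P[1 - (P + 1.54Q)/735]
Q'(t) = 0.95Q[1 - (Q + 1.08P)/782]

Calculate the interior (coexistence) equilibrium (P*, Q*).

P* ≈ 708, Q* ≈ 17.8

Setting both brackets to zero gives the nullclines P + 1.54Q = 735 and 1.08P + Q = 782.
Substituting Q = 782 - 1.08P into the first: P(1 - 1.54·1.08) = 735 - 1.54·782.
So P* = -469/-0.663 = 708, and then Q* = 782 - 1.08·708 = 17.8.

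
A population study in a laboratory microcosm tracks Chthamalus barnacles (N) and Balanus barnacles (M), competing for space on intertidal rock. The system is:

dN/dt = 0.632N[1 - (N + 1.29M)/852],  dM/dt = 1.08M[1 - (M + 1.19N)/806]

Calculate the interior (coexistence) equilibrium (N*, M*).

N* ≈ 351, M* ≈ 388

Setting both brackets to zero gives the nullclines N + 1.29M = 852 and 1.19N + M = 806.
Substituting M = 806 - 1.19N into the first: N(1 - 1.29·1.19) = 852 - 1.29·806.
So N* = -188/-0.535 = 351, and then M* = 806 - 1.19·351 = 388.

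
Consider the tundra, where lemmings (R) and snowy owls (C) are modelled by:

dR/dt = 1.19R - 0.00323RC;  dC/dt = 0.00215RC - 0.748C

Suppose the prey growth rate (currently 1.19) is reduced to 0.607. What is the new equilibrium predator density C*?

At the interior fixed point, setting dR/dt = 0 with R > 0 fixes C* = (prey growth rate)/(RC coefficient) — independent of the other coefficients.
With the change, C* = 0.607/0.00323 = 188; it falls from 368.

C* ≈ 188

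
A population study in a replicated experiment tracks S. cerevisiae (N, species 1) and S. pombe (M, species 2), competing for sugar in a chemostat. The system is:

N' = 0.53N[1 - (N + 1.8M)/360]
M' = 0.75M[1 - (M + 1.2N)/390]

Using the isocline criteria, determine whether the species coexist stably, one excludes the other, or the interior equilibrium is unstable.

Compare the nullcline intercepts: K1/α12 = 360/1.8 = 200 < K2 = 390; K2/α21 = 390/1.2 = 325 < K1 = 360.
Since both are reversed, neither can invade when rare; the interior point is a saddle.

unstable coexistence (outcome depends on initial conditions)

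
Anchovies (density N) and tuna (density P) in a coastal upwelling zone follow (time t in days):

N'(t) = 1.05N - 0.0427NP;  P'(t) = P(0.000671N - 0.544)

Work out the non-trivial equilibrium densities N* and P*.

Set dP/dt = 0 with P > 0: 0.000671N - 0.544 = 0, so N* = 0.544/0.000671 = 811.
Set dN/dt = 0 with N > 0: 1.05 - 0.0427P = 0, so P* = 1.05/0.0427 = 24.6.

N* ≈ 811, P* ≈ 24.6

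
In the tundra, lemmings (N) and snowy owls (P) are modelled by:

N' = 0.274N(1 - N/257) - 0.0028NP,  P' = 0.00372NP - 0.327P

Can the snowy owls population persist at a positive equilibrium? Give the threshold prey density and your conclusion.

Threshold N = 87.9; K > 87.9, so yes, the predator persists.

The predator equation gives dP/dt > 0 only when N > 0.327/0.00372 = 87.9.
Without the predator, N → K = 257. Since 257 > 87.9, the predator can invade and persist.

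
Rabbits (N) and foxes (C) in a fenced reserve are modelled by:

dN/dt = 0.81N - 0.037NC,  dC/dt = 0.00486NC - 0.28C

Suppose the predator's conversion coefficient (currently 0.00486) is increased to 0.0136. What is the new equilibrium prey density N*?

At the interior fixed point, setting dC/dt = 0 with C > 0 fixes N* = (predator death rate)/(NC coefficient) — independent of the other coefficients.
With the change, N* = 0.28/0.0136 = 20.6; it falls from 57.6.

N* ≈ 20.6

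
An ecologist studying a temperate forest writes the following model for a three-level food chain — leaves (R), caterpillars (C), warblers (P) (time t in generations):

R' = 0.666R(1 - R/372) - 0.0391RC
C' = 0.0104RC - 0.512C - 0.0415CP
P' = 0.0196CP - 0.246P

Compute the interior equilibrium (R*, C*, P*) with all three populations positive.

R* ≈ 97.9, C* ≈ 12.6, P* ≈ 12.2

From dP/dt = 0: 0.0196C* = 0.246, so C* = 12.6.
From dR/dt = 0: 0.666(1 - R*/372) = 0.0391·12.6, giving R* = 372·(1 - 0.737) = 97.9.
From dC/dt = 0: 0.0104·97.9 - 0.512 = 0.0415P*, so P* = 0.506/0.0415 = 12.2.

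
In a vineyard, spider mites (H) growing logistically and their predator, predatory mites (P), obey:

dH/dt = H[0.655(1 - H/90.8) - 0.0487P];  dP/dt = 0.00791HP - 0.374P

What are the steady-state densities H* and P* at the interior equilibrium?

From dP/dt = 0 with P > 0: 0.00791H* = 0.374, so H* = 47.3.
Substitute into dH/dt = 0: 0.655(1 - 47.3/90.8) = 0.0487P*.
The bracket is 0.479, giving P* = 0.314/0.0487 = 6.45.

H* ≈ 47.3, P* ≈ 6.45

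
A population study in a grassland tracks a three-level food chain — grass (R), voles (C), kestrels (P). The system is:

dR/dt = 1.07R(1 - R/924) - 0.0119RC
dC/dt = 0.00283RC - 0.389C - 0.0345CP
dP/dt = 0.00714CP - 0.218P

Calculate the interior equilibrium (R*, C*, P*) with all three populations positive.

R* ≈ 610, C* ≈ 30.5, P* ≈ 38.8

From dP/dt = 0: 0.00714C* = 0.218, so C* = 30.5.
From dR/dt = 0: 1.07(1 - R*/924) = 0.0119·30.5, giving R* = 924·(1 - 0.34) = 610.
From dC/dt = 0: 0.00283·610 - 0.389 = 0.0345P*, so P* = 1.34/0.0345 = 38.8.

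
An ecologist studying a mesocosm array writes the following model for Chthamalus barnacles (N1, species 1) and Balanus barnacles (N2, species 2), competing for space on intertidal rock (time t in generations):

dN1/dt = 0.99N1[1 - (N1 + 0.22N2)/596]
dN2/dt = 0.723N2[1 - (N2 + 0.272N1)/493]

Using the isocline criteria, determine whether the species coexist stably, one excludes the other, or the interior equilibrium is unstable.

stable coexistence

Compare the nullcline intercepts: K1/α12 = 596/0.22 = 2710 > K2 = 493; K2/α21 = 493/0.272 = 1810 > K1 = 596.
Since both inequalities hold, each species can invade when rare, so the interior equilibrium is stable.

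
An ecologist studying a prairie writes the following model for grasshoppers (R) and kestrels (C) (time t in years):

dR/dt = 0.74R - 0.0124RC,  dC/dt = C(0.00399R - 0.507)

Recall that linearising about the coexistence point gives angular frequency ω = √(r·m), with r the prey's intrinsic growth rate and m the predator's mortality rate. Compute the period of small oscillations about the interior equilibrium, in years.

Here r = 0.74 and m = 0.507, so r·m = 0.375.
ω = √0.375 = 0.613 per year, hence T = 2π/ω ≈ 10.3 years.

T ≈ 10.3 years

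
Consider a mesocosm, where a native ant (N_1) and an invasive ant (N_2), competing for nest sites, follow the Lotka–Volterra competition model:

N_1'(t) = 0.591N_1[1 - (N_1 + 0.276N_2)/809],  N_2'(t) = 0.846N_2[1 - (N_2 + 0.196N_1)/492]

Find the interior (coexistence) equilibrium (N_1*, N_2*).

N_1* ≈ 712, N_2* ≈ 353

Setting both brackets to zero gives the nullclines N_1 + 0.276N_2 = 809 and 0.196N_1 + N_2 = 492.
Substituting N_2 = 492 - 0.196N_1 into the first: N_1(1 - 0.276·0.196) = 809 - 0.276·492.
So N_1* = 673/0.946 = 712, and then N_2* = 492 - 0.196·712 = 353.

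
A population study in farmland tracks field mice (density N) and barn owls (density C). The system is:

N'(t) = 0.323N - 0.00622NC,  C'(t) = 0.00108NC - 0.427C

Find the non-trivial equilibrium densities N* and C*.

N* ≈ 395, C* ≈ 51.9

Set dC/dt = 0 with C > 0: 0.00108N - 0.427 = 0, so N* = 0.427/0.00108 = 395.
Set dN/dt = 0 with N > 0: 0.323 - 0.00622C = 0, so C* = 0.323/0.00622 = 51.9.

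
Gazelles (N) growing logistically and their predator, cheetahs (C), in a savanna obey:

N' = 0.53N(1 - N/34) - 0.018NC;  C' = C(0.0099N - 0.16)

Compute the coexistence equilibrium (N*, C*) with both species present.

From dC/dt = 0 with C > 0: 0.0099N* = 0.16, so N* = 16.2.
Substitute into dN/dt = 0: 0.53(1 - 16.2/34) = 0.018C*.
The bracket is 0.525, giving C* = 0.278/0.018 = 15.4.

N* ≈ 16.2, C* ≈ 15.4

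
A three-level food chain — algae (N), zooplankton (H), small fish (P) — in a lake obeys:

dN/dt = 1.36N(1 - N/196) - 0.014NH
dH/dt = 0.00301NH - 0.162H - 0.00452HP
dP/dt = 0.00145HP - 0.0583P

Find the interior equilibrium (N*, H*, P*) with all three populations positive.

From dP/dt = 0: 0.00145H* = 0.0583, so H* = 40.2.
From dN/dt = 0: 1.36(1 - N*/196) = 0.014·40.2, giving N* = 196·(1 - 0.414) = 115.
From dH/dt = 0: 0.00301·115 - 0.162 = 0.00452P*, so P* = 0.184/0.00452 = 40.7.

N* ≈ 115, H* ≈ 40.2, P* ≈ 40.7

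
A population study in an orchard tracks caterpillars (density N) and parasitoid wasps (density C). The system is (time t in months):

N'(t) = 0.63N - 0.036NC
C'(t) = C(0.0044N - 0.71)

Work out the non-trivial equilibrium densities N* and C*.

N* ≈ 161, C* ≈ 17.5

Set dC/dt = 0 with C > 0: 0.0044N - 0.71 = 0, so N* = 0.71/0.0044 = 161.
Set dN/dt = 0 with N > 0: 0.63 - 0.036C = 0, so C* = 0.63/0.036 = 17.5.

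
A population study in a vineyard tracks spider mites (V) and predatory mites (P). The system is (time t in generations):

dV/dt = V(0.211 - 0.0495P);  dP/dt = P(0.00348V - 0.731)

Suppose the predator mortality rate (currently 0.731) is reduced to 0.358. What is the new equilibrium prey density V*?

V* ≈ 103

At the interior fixed point, setting dP/dt = 0 with P > 0 fixes V* = (predator death rate)/(VP coefficient) — independent of the other coefficients.
With the change, V* = 0.358/0.00348 = 103; it falls from 210.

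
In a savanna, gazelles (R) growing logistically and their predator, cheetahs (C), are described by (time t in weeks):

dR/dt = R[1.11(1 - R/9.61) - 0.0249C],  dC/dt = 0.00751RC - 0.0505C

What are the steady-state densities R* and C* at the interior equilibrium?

R* ≈ 6.72, C* ≈ 13.4

From dC/dt = 0 with C > 0: 0.00751R* = 0.0505, so R* = 6.72.
Substitute into dR/dt = 0: 1.11(1 - 6.72/9.61) = 0.0249C*.
The bracket is 0.3, giving C* = 0.333/0.0249 = 13.4.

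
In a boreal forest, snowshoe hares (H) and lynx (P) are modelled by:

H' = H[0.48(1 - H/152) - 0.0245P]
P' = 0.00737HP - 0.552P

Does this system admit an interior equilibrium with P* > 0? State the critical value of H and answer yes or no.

The predator equation gives dP/dt > 0 only when H > 0.552/0.00737 = 74.9.
Without the predator, H → K = 152. Since 152 > 74.9, the predator can invade and persist.

Threshold H = 74.9; K > 74.9, so yes, the predator persists.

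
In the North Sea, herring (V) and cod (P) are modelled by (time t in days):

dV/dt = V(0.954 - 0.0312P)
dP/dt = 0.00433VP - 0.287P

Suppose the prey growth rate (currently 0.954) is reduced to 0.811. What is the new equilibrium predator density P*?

P* ≈ 26

At the interior fixed point, setting dV/dt = 0 with V > 0 fixes P* = (prey growth rate)/(VP coefficient) — independent of the other coefficients.
With the change, P* = 0.811/0.0312 = 26; it falls from 30.6.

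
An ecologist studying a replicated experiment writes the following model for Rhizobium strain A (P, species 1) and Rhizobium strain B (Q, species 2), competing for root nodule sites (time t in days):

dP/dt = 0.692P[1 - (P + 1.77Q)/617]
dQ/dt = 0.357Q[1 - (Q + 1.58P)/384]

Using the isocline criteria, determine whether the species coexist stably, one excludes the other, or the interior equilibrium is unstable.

Compare the nullcline intercepts: K1/α12 = 617/1.77 = 349 < K2 = 384; K2/α21 = 384/1.58 = 243 < K1 = 617.
Since both are reversed, neither can invade when rare; the interior point is a saddle.

unstable coexistence (outcome depends on initial conditions)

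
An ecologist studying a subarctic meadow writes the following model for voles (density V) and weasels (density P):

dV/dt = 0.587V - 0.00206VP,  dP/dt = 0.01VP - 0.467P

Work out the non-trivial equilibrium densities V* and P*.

Set dP/dt = 0 with P > 0: 0.01V - 0.467 = 0, so V* = 0.467/0.01 = 46.7.
Set dV/dt = 0 with V > 0: 0.587 - 0.00206P = 0, so P* = 0.587/0.00206 = 285.

V* ≈ 46.7, P* ≈ 285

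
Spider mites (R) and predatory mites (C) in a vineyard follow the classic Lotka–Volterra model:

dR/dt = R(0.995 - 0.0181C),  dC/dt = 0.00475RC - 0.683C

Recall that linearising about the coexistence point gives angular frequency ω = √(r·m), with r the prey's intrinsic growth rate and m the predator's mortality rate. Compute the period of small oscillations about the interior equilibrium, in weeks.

Here r = 0.995 and m = 0.683, so r·m = 0.68.
ω = √0.68 = 0.824 per week, hence T = 2π/ω ≈ 7.62 weeks.

T ≈ 7.62 weeks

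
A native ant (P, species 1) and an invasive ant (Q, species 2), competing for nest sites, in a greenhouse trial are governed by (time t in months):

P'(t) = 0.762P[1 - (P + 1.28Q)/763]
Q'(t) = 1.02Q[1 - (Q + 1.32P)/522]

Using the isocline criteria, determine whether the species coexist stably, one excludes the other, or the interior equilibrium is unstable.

Compare the nullcline intercepts: K1/α12 = 763/1.28 = 596 > K2 = 522; K2/α21 = 522/1.32 = 395 < K1 = 763.
Since the inequalities point opposite ways, species 1 can invade but species 2 cannot.

species 1 excludes species 2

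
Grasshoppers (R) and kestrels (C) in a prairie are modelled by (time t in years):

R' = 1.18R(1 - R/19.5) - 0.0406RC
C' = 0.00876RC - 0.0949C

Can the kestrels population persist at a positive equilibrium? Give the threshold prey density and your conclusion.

The predator equation gives dC/dt > 0 only when R > 0.0949/0.00876 = 10.8.
Without the predator, R → K = 19.5. Since 19.5 > 10.8, the predator can invade and persist.

Threshold R = 10.8; K > 10.8, so yes, the predator persists.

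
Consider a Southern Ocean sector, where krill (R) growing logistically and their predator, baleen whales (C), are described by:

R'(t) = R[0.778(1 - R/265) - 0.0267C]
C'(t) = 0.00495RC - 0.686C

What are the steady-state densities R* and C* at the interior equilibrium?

R* ≈ 139, C* ≈ 13.9

From dC/dt = 0 with C > 0: 0.00495R* = 0.686, so R* = 139.
Substitute into dR/dt = 0: 0.778(1 - 139/265) = 0.0267C*.
The bracket is 0.477, giving C* = 0.371/0.0267 = 13.9.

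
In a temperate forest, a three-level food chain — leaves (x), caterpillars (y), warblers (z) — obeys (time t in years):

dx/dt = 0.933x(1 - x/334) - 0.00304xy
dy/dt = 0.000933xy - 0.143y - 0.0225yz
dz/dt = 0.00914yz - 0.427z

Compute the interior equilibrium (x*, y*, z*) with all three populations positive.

x* ≈ 283, y* ≈ 46.7, z* ≈ 5.39

From dz/dt = 0: 0.00914y* = 0.427, so y* = 46.7.
From dx/dt = 0: 0.933(1 - x*/334) = 0.00304·46.7, giving x* = 334·(1 - 0.152) = 283.
From dy/dt = 0: 0.000933·283 - 0.143 = 0.0225z*, so z* = 0.121/0.0225 = 5.39.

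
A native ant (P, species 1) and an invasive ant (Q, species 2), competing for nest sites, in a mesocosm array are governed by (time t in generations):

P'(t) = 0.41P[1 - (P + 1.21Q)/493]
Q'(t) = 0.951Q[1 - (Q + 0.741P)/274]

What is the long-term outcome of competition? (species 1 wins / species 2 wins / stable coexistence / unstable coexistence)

Compare the nullcline intercepts: K1/α12 = 493/1.21 = 407 > K2 = 274; K2/α21 = 274/0.741 = 370 < K1 = 493.
Since the inequalities point opposite ways, species 1 can invade but species 2 cannot.

species 1 excludes species 2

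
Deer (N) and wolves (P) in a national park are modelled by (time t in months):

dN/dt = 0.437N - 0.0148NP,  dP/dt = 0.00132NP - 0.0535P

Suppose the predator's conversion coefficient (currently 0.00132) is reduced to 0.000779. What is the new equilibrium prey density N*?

N* ≈ 68.7

At the interior fixed point, setting dP/dt = 0 with P > 0 fixes N* = (predator death rate)/(NP coefficient) — independent of the other coefficients.
With the change, N* = 0.0535/0.000779 = 68.7; it rises from 40.5.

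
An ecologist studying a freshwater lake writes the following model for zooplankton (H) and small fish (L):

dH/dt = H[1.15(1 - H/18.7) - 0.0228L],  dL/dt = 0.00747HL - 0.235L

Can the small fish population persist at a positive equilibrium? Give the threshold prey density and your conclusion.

The predator equation gives dL/dt > 0 only when H > 0.235/0.00747 = 31.5.
Without the predator, H → K = 18.7. Since 18.7 < 31.5, the predator cannot invade.

Threshold H = 31.5; K < 31.5, so no, the predator goes extinct.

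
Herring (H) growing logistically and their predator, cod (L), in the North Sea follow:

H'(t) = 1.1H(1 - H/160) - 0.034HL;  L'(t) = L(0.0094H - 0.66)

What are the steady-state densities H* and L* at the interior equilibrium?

From dL/dt = 0 with L > 0: 0.0094H* = 0.66, so H* = 70.2.
Substitute into dH/dt = 0: 1.1(1 - 70.2/160) = 0.034L*.
The bracket is 0.561, giving L* = 0.617/0.034 = 18.2.

H* ≈ 70.2, L* ≈ 18.2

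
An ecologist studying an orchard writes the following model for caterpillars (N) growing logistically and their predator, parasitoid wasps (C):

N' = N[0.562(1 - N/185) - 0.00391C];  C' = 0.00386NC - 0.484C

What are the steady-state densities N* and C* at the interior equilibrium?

N* ≈ 125, C* ≈ 46.3

From dC/dt = 0 with C > 0: 0.00386N* = 0.484, so N* = 125.
Substitute into dN/dt = 0: 0.562(1 - 125/185) = 0.00391C*.
The bracket is 0.322, giving C* = 0.181/0.00391 = 46.3.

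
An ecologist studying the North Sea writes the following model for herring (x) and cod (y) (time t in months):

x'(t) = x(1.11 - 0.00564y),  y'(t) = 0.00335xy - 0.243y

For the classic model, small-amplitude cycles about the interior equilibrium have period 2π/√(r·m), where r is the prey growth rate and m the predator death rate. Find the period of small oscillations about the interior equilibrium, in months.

Here r = 1.11 and m = 0.243, so r·m = 0.27.
ω = √0.27 = 0.519 per month, hence T = 2π/ω ≈ 12.1 months.

T ≈ 12.1 months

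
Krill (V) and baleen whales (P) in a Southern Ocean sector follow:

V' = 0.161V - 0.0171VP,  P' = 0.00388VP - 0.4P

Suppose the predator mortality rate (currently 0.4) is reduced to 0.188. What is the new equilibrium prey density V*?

V* ≈ 48.5

At the interior fixed point, setting dP/dt = 0 with P > 0 fixes V* = (predator death rate)/(VP coefficient) — independent of the other coefficients.
With the change, V* = 0.188/0.00388 = 48.5; it falls from 103.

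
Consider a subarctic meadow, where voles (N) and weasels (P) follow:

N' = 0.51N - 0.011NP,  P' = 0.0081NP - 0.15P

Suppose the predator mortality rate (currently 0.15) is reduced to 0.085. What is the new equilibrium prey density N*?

N* ≈ 10.5

At the interior fixed point, setting dP/dt = 0 with P > 0 fixes N* = (predator death rate)/(NP coefficient) — independent of the other coefficients.
With the change, N* = 0.085/0.0081 = 10.5; it falls from 18.5.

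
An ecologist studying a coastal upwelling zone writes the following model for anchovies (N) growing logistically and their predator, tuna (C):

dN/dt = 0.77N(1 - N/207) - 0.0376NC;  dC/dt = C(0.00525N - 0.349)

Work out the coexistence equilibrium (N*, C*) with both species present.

N* ≈ 66.5, C* ≈ 13.9

From dC/dt = 0 with C > 0: 0.00525N* = 0.349, so N* = 66.5.
Substitute into dN/dt = 0: 0.77(1 - 66.5/207) = 0.0376C*.
The bracket is 0.679, giving C* = 0.523/0.0376 = 13.9.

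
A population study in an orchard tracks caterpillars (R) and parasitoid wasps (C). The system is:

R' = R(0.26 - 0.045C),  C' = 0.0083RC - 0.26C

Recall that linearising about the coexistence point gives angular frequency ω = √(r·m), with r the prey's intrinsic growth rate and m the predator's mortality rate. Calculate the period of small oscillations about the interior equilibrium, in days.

Here r = 0.26 and m = 0.26, so r·m = 0.0676.
ω = √0.0676 = 0.26 per day, hence T = 2π/ω ≈ 24.2 days.

T ≈ 24.2 days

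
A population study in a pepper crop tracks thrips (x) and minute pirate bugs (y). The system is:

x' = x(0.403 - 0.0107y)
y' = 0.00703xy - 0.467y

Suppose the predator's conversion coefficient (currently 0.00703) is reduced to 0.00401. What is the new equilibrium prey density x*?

x* ≈ 116

At the interior fixed point, setting dy/dt = 0 with y > 0 fixes x* = (predator death rate)/(xy coefficient) — independent of the other coefficients.
With the change, x* = 0.467/0.00401 = 116; it rises from 66.4.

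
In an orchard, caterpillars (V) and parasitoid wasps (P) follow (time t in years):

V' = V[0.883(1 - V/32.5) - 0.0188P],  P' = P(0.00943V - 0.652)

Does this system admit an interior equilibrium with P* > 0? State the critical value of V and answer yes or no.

Threshold V = 69.1; K < 69.1, so no, the predator goes extinct.

The predator equation gives dP/dt > 0 only when V > 0.652/0.00943 = 69.1.
Without the predator, V → K = 32.5. Since 32.5 < 69.1, the predator cannot invade.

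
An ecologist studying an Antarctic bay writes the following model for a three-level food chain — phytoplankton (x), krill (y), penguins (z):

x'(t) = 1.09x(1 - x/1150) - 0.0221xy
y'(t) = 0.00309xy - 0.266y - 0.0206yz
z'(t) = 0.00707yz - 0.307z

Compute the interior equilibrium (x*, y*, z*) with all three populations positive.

From dz/dt = 0: 0.00707y* = 0.307, so y* = 43.4.
From dx/dt = 0: 1.09(1 - x*/1150) = 0.0221·43.4, giving x* = 1150·(1 - 0.88) = 138.
From dy/dt = 0: 0.00309·138 - 0.266 = 0.0206z*, so z* = 0.159/0.0206 = 7.72.

x* ≈ 138, y* ≈ 43.4, z* ≈ 7.72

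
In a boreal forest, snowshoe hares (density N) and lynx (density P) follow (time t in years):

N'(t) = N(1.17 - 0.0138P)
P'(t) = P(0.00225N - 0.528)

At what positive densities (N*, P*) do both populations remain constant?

N* ≈ 235, P* ≈ 84.8

Set dP/dt = 0 with P > 0: 0.00225N - 0.528 = 0, so N* = 0.528/0.00225 = 235.
Set dN/dt = 0 with N > 0: 1.17 - 0.0138P = 0, so P* = 1.17/0.0138 = 84.8.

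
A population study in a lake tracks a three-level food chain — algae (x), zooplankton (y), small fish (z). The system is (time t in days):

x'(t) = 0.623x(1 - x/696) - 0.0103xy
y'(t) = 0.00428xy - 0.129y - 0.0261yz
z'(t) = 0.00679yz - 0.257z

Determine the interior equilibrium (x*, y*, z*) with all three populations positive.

From dz/dt = 0: 0.00679y* = 0.257, so y* = 37.8.
From dx/dt = 0: 0.623(1 - x*/696) = 0.0103·37.8, giving x* = 696·(1 - 0.626) = 260.
From dy/dt = 0: 0.00428·260 - 0.129 = 0.0261z*, so z* = 0.986/0.0261 = 37.8.

x* ≈ 260, y* ≈ 37.8, z* ≈ 37.8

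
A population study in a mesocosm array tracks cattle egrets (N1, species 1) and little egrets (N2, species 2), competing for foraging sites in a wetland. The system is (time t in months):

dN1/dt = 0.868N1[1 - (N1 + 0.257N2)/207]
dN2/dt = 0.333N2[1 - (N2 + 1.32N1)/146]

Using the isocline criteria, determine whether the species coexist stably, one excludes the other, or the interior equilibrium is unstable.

species 1 excludes species 2

Compare the nullcline intercepts: K1/α12 = 207/0.257 = 805 > K2 = 146; K2/α21 = 146/1.32 = 111 < K1 = 207.
Since the inequalities point opposite ways, species 1 can invade but species 2 cannot.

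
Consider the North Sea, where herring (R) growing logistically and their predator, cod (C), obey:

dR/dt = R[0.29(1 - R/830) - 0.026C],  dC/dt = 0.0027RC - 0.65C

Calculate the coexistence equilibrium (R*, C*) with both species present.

From dC/dt = 0 with C > 0: 0.0027R* = 0.65, so R* = 241.
Substitute into dR/dt = 0: 0.29(1 - 241/830) = 0.026C*.
The bracket is 0.71, giving C* = 0.206/0.026 = 7.92.

R* ≈ 241, C* ≈ 7.92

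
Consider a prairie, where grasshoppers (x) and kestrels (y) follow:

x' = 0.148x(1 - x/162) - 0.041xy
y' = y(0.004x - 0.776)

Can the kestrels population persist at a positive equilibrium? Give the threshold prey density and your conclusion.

Threshold x = 194; K < 194, so no, the predator goes extinct.

The predator equation gives dy/dt > 0 only when x > 0.776/0.004 = 194.
Without the predator, x → K = 162. Since 162 < 194, the predator cannot invade.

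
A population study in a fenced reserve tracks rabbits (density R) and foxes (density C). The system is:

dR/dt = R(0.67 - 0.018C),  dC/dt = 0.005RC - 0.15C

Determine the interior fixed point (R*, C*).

Set dC/dt = 0 with C > 0: 0.005R - 0.15 = 0, so R* = 0.15/0.005 = 30.
Set dR/dt = 0 with R > 0: 0.67 - 0.018C = 0, so C* = 0.67/0.018 = 37.2.

R* ≈ 30, C* ≈ 37.2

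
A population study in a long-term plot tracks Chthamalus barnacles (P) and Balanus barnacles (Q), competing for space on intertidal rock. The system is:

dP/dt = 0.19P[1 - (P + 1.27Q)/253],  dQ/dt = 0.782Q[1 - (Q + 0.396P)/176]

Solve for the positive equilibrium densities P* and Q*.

Setting both brackets to zero gives the nullclines P + 1.27Q = 253 and 0.396P + Q = 176.
Substituting Q = 176 - 0.396P into the first: P(1 - 1.27·0.396) = 253 - 1.27·176.
So P* = 29.5/0.497 = 59.3, and then Q* = 176 - 0.396·59.3 = 153.

P* ≈ 59.3, Q* ≈ 153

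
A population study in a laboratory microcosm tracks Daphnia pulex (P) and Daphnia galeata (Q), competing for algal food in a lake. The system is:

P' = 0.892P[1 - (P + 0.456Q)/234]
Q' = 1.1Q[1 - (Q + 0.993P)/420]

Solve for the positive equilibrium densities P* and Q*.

Setting both brackets to zero gives the nullclines P + 0.456Q = 234 and 0.993P + Q = 420.
Substituting Q = 420 - 0.993P into the first: P(1 - 0.456·0.993) = 234 - 0.456·420.
So P* = 42.5/0.547 = 77.6, and then Q* = 420 - 0.993·77.6 = 343.

P* ≈ 77.6, Q* ≈ 343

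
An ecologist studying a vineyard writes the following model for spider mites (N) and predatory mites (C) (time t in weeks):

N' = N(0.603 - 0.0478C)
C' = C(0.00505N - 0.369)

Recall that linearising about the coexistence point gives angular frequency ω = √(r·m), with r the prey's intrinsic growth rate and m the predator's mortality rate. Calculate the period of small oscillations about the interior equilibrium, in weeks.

Here r = 0.603 and m = 0.369, so r·m = 0.223.
ω = √0.223 = 0.472 per week, hence T = 2π/ω ≈ 13.3 weeks.

T ≈ 13.3 weeks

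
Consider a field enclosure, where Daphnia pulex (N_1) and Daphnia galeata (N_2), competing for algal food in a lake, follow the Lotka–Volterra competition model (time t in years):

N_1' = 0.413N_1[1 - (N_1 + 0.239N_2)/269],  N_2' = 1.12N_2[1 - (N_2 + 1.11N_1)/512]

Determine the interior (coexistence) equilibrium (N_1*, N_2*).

Setting both brackets to zero gives the nullclines N_1 + 0.239N_2 = 269 and 1.11N_1 + N_2 = 512.
Substituting N_2 = 512 - 1.11N_1 into the first: N_1(1 - 0.239·1.11) = 269 - 0.239·512.
So N_1* = 147/0.735 = 200, and then N_2* = 512 - 1.11·200 = 290.

N_1* ≈ 200, N_2* ≈ 290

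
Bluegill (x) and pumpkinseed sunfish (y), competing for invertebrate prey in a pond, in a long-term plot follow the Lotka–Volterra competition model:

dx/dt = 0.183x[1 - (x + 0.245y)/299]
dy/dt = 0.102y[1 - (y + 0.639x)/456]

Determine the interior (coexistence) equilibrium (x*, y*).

Setting both brackets to zero gives the nullclines x + 0.245y = 299 and 0.639x + y = 456.
Substituting y = 456 - 0.639x into the first: x(1 - 0.245·0.639) = 299 - 0.245·456.
So x* = 187/0.843 = 222, and then y* = 456 - 0.639·222 = 314.

x* ≈ 222, y* ≈ 314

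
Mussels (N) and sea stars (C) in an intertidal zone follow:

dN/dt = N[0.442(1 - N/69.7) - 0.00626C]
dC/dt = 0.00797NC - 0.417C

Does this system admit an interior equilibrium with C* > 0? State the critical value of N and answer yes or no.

The predator equation gives dC/dt > 0 only when N > 0.417/0.00797 = 52.3.
Without the predator, N → K = 69.7. Since 69.7 > 52.3, the predator can invade and persist.

Threshold N = 52.3; K > 52.3, so yes, the predator persists.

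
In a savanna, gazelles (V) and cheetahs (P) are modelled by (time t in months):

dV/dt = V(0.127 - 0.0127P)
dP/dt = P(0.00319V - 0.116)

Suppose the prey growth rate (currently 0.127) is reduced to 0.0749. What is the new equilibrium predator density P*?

P* ≈ 5.9

At the interior fixed point, setting dV/dt = 0 with V > 0 fixes P* = (prey growth rate)/(VP coefficient) — independent of the other coefficients.
With the change, P* = 0.0749/0.0127 = 5.9; it falls from 10.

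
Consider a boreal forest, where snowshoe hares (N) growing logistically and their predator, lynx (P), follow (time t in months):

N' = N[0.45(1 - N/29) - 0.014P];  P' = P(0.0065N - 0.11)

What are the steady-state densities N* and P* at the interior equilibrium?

From dP/dt = 0 with P > 0: 0.0065N* = 0.11, so N* = 16.9.
Substitute into dN/dt = 0: 0.45(1 - 16.9/29) = 0.014P*.
The bracket is 0.416, giving P* = 0.187/0.014 = 13.4.

N* ≈ 16.9, P* ≈ 13.4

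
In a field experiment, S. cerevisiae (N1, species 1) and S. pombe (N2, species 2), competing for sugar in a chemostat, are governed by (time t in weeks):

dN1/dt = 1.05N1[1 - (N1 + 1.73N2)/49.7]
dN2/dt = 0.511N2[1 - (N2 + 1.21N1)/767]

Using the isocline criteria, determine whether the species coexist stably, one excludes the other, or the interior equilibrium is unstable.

species 2 excludes species 1

Compare the nullcline intercepts: K1/α12 = 49.7/1.73 = 28.7 < K2 = 767; K2/α21 = 767/1.21 = 634 > K1 = 49.7.
Since the inequalities point opposite ways, species 2 can invade but species 1 cannot.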